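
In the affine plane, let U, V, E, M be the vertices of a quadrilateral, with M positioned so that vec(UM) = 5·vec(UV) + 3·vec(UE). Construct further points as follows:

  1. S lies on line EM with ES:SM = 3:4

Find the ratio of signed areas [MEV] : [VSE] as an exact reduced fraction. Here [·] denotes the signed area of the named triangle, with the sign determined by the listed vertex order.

Work in coordinates with U = (0, 0), V = (1, 0), E = (0, 1), M = (5, 3).
1. S lies on line EM with ES:SM = 3:4 ⇒ S = (15/7, 13/7)
2·[MEV] = 7, 2·[VSE] = 3
[MEV]:[VSE] = 7:3 = 7/3

[MEV]:[VSE] = 7/3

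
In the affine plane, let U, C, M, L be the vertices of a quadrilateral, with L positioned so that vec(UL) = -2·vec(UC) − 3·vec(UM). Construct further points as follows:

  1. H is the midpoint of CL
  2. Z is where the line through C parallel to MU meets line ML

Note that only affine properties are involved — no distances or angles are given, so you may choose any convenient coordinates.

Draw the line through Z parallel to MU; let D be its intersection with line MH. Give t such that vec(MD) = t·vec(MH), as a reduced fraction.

t = -2

Work in coordinates with U = (0, 0), C = (1, 0), M = (0, 1), L = (-2, -3).
1. H is the midpoint of CL ⇒ H = (-1/2, -3/2)
2. Z is where the line through C parallel to MU meets line ML ⇒ Z = (1, 3)
through Z parallel to MU: direction (0, -1); meets MH at D = (1, 6)
D = M + t·(H−M) with t = -2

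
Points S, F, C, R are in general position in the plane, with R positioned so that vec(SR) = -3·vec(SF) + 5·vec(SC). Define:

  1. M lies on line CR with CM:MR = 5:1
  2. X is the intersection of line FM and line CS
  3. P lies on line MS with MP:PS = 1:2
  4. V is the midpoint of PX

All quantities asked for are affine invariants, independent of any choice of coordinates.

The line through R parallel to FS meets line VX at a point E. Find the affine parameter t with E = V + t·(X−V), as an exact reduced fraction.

t = -185/52

Set S = (0, 0), F = (1, 0), C = (0, 1), R = (-3, 5); any affine frame gives the same invariant.
1. M lies on line CR with CM:MR = 5:1 ⇒ M = (-5/2, 13/3)
2. X is the intersection of line FM and line CS ⇒ X = (0, 26/21)
3. P lies on line MS with MP:PS = 1:2 ⇒ P = (-5/3, 26/9)
4. V is the midpoint of PX ⇒ V = (-5/6, 130/63)
through R parallel to FS: direction (-1, 0); meets VX at E = (-395/104, 5)
E = V + t·(X−V) with t = -185/52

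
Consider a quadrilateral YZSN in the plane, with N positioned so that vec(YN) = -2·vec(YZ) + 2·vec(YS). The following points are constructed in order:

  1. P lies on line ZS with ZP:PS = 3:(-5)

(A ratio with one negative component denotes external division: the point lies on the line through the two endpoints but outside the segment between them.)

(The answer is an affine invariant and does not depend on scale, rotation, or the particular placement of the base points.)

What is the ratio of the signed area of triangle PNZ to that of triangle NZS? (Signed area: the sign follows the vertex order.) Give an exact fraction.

Assign Y = (0, 0), Z = (1, 0), S = (0, 1), N = (-2, 2) — the answer is frame-independent, so this choice is without loss of generality.
1. P lies on line ZS with ZP:PS = 3:(-5) ⇒ P = (5/2, -3/2)
2·[PNZ] = -3/2, 2·[NZS] = 1
[PNZ]:[NZS] = -3/2:1 = -3/2

[PNZ]:[NZS] = -3/2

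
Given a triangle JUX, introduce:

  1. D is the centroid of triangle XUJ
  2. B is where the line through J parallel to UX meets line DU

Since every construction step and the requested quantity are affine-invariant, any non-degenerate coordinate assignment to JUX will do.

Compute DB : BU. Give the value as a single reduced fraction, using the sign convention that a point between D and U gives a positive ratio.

DB:BU = -2/3

Assign J = (0, 0), U = (1, 0), X = (0, 1) — the answer is frame-independent, so this choice is without loss of generality.
1. D is the centroid of triangle XUJ ⇒ D = (1/3, 1/3)
2. B is where the line through J parallel to UX meets line DU ⇒ B = (-1, 1)
B = D + t·(U−D) with t = -2, so DB:BU = t:(1−t) = -2:3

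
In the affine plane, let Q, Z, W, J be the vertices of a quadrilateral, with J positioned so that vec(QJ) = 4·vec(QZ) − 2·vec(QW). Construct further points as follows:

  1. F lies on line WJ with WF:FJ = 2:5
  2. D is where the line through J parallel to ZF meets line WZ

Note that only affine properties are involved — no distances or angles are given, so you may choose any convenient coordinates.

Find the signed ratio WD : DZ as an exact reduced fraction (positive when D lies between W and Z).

WD:DZ = -7/5

Choose coordinates Q = (0, 0), Z = (1, 0), W = (0, 1), J = (4, -2).
1. F lies on line WJ with WF:FJ = 2:5 ⇒ F = (8/7, 1/7)
2. D is where the line through J parallel to ZF meets line WZ ⇒ D = (7/2, -5/2)
D = W + t·(Z−W) with t = 7/2, so WD:DZ = t:(1−t) = 7/2:-5/2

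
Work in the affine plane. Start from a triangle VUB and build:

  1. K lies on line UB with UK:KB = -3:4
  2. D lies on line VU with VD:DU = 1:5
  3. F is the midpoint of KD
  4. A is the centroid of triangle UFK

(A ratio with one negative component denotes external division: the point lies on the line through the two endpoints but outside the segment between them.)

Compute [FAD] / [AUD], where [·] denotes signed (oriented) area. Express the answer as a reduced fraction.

[FAD]:[AUD] = 1/3

Assign V = (0, 0), U = (1, 0), B = (0, 1) — the answer is frame-independent, so this choice is without loss of generality.
1. K lies on line UB with UK:KB = -3:4 ⇒ K = (4, -3)
2. D lies on line VU with VD:DU = 1:5 ⇒ D = (1/6, 0)
3. F is the midpoint of KD ⇒ F = (25/12, -3/2)
4. A is the centroid of triangle UFK ⇒ A = (85/36, -3/2)
2·[FAD] = 5/12, 2·[AUD] = 5/4
[FAD]:[AUD] = 5/12:5/4 = 1/3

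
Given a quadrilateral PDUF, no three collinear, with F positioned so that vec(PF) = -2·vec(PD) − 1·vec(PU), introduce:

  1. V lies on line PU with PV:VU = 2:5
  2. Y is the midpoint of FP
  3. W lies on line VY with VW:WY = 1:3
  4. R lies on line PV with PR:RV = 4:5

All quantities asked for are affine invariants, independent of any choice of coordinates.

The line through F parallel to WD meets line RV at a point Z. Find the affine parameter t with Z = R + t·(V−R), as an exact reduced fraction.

Assign P = (0, 0), D = (1, 0), U = (0, 1), F = (-2, -1) — the answer is frame-independent, so this choice is without loss of generality.
1. V lies on line PU with PV:VU = 2:5 ⇒ V = (0, 2/7)
2. Y is the midpoint of FP ⇒ Y = (-1, -1/2)
3. W lies on line VY with VW:WY = 1:3 ⇒ W = (-1/4, 5/56)
4. R lies on line PV with PR:RV = 4:5 ⇒ R = (0, 8/63)
through F parallel to WD: direction (5/4, -5/56); meets RV at Z = (0, -8/7)
Z = R + t·(V−R) with t = -8

t = -8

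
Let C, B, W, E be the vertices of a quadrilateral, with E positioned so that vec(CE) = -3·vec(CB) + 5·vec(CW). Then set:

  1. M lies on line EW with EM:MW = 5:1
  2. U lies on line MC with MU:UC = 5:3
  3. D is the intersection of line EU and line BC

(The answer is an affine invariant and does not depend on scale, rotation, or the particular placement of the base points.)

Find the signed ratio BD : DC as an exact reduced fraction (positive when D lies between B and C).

Choose coordinates C = (0, 0), B = (1, 0), W = (0, 1), E = (-3, 5).
1. M lies on line EW with EM:MW = 5:1 ⇒ M = (-1/2, 5/3)
2. U lies on line MC with MU:UC = 5:3 ⇒ U = (-3/16, 5/8)
3. D is the intersection of line EU and line BC ⇒ D = (3/14, 0)
D = B + t·(C−B) with t = 11/14, so BD:DC = t:(1−t) = 11/14:3/14

BD:DC = 11/3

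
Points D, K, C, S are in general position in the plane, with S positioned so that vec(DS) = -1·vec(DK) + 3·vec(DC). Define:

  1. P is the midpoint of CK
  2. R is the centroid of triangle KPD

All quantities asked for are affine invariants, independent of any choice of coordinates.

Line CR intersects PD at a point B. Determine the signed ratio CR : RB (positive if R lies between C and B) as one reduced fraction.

CR:RB = -4

Set D = (0, 0), K = (1, 0), C = (0, 1), S = (-1, 3); any affine frame gives the same invariant.
1. P is the midpoint of CK ⇒ P = (1/2, 1/2)
2. R is the centroid of triangle KPD ⇒ R = (1/2, 1/6)
line CR meets PD at B = (3/8, 3/8)
R = C + t·(B−C) with t = 4/3, so CR:RB = 4/3:-1/3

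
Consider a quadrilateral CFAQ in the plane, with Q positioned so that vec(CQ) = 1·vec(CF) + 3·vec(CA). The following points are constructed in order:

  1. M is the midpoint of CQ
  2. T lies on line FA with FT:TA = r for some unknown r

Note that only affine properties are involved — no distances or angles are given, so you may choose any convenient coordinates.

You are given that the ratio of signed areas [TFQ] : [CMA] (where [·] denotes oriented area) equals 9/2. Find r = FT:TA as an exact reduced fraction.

Work in coordinates with C = (0, 0), F = (1, 0), A = (0, 1), Q = (1, 3).
1. M is the midpoint of CQ ⇒ M = (1/2, 3/2)
2. With FT:TA = r, write λ = r/(r+1) so T = F + λ·(A−F); T is affine-linear in λ
Every point depending on T is an affine combination of T and λ-independent points, so each such coordinate is linear in λ; the λ² term in each signed area is a multiple of (A−F)×(A−F) = 0, so 2·[TFQ] and 2·[CMA] are each linear in λ. Evaluating at λ=0 and λ=1:
  2·[TFQ] = 3·λ,   2·[CMA] = 1/2
So [TFQ]:[CMA] = (3·λ) / (1/2). Setting this equal to 9/2:
  3·λ = 9/2·(1/2)  ⇒  λ = 3/4
Then r = λ/(1−λ) = (3/4)/(1/4) = 3. Check: with r = 3, T = (1/4, 3/4) and [TFQ]:[CMA] = 9/2 as required.

r = 3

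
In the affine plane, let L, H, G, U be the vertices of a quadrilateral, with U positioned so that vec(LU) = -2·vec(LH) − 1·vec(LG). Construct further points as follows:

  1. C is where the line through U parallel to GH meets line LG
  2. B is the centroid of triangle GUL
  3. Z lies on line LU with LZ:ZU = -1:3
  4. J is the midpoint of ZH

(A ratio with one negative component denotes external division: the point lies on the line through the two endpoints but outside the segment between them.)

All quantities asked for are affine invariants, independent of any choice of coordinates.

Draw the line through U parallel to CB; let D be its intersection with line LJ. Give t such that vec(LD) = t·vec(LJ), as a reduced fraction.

Set L = (0, 0), H = (1, 0), G = (0, 1), U = (-2, -1); any affine frame gives the same invariant.
1. C is where the line through U parallel to GH meets line LG ⇒ C = (0, -3)
2. B is the centroid of triangle GUL ⇒ B = (-2/3, 0)
3. Z lies on line LU with LZ:ZU = -1:3 ⇒ Z = (1, 1/2)
4. J is the midpoint of ZH ⇒ J = (1, 1/4)
through U parallel to CB: direction (-2/3, 3); meets LJ at D = (-40/19, -10/19)
D = L + t·(J−L) with t = -40/19

t = -40/19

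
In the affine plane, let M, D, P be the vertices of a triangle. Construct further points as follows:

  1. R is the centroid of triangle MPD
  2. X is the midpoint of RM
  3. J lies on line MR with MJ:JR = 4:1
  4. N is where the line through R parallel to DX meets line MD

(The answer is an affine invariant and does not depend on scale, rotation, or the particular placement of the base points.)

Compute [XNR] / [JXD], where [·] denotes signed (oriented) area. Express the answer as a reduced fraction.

[XNR]:[JXD] = 10/3

Work in coordinates with M = (0, 0), D = (1, 0), P = (0, 1).
1. R is the centroid of triangle MPD ⇒ R = (1/3, 1/3)
2. X is the midpoint of RM ⇒ X = (1/6, 1/6)
3. J lies on line MR with MJ:JR = 4:1 ⇒ J = (4/15, 4/15)
4. N is where the line through R parallel to DX meets line MD ⇒ N = (2, 0)
2·[XNR] = 1/3, 2·[JXD] = 1/10
[XNR]:[JXD] = 1/3:1/10 = 10/3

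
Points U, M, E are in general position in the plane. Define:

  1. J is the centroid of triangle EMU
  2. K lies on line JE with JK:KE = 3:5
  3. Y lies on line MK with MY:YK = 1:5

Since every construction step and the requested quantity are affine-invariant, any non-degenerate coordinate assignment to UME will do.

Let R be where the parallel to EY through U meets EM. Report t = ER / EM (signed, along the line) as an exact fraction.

Set U = (0, 0), M = (1, 0), E = (0, 1); any affine frame gives the same invariant.
1. J is the centroid of triangle EMU ⇒ J = (1/3, 1/3)
2. K lies on line JE with JK:KE = 3:5 ⇒ K = (5/24, 7/12)
3. Y lies on line MK with MY:YK = 1:5 ⇒ Y = (125/144, 7/72)
through U parallel to EY: direction (125/144, -65/72); meets EM at R = (-25, 26)
R = E + t·(M−E) with t = -25

t = -25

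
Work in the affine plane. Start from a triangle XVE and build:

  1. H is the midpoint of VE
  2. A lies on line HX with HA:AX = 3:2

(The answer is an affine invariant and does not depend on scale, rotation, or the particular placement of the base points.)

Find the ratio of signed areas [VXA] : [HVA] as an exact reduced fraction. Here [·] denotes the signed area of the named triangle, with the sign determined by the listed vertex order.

Assign X = (0, 0), V = (1, 0), E = (0, 1) — the answer is frame-independent, so this choice is without loss of generality.
1. H is the midpoint of VE ⇒ H = (1/2, 1/2)
2. A lies on line HX with HA:AX = 3:2 ⇒ A = (1/5, 1/5)
2·[VXA] = -1/5, 2·[HVA] = -3/10
[VXA]:[HVA] = -1/5:-3/10 = 2/3

[VXA]:[HVA] = 2/3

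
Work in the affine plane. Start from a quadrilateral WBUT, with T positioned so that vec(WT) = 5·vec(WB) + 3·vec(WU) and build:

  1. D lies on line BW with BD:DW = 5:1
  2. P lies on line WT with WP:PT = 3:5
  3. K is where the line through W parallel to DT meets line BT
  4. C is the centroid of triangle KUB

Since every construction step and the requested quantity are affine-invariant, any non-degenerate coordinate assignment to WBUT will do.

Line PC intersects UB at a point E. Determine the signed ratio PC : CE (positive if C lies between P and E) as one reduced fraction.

PC:CE = -2/7

Set W = (0, 0), B = (1, 0), U = (0, 1), T = (5, 3); any affine frame gives the same invariant.
1. D lies on line BW with BD:DW = 5:1 ⇒ D = (1/6, 0)
2. P lies on line WT with WP:PT = 3:5 ⇒ P = (15/8, 9/8)
3. K is where the line through W parallel to DT meets line BT ⇒ K = (29/5, 18/5)
4. C is the centroid of triangle KUB ⇒ C = (34/15, 23/15)
line PC meets UB at E = (43/48, 5/48)
C = P + t·(E−P) with t = -2/5, so PC:CE = -2/5:7/5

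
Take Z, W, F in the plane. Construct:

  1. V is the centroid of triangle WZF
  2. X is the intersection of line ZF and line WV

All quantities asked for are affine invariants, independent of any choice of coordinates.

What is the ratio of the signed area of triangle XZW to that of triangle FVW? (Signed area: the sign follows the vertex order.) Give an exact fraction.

Set Z = (0, 0), W = (1, 0), F = (0, 1); any affine frame gives the same invariant.
1. V is the centroid of triangle WZF ⇒ V = (1/3, 1/3)
2. X is the intersection of line ZF and line WV ⇒ X = (0, 1/2)
2·[XZW] = 1/2, 2·[FVW] = 1/3
[XZW]:[FVW] = 1/2:1/3 = 3/2

[XZW]:[FVW] = 3/2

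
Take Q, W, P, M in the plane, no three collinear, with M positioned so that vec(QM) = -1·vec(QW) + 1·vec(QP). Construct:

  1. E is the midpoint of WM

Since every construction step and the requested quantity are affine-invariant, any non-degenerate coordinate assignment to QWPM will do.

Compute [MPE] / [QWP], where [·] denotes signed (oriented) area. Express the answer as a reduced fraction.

[MPE]:[QWP] = -1/2

Assign Q = (0, 0), W = (1, 0), P = (0, 1), M = (-1, 1) — the answer is frame-independent, so this choice is without loss of generality.
1. E is the midpoint of WM ⇒ E = (0, 1/2)
2·[MPE] = -1/2, 2·[QWP] = 1
[MPE]:[QWP] = -1/2:1 = -1/2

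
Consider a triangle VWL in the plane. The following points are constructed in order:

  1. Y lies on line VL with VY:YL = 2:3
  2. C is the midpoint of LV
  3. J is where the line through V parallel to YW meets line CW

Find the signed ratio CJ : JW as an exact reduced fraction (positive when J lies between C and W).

CJ:JW = -5/4

Work in coordinates with V = (0, 0), W = (1, 0), L = (0, 1).
1. Y lies on line VL with VY:YL = 2:3 ⇒ Y = (0, 2/5)
2. C is the midpoint of LV ⇒ C = (0, 1/2)
3. J is where the line through V parallel to YW meets line CW ⇒ J = (5, -2)
J = C + t·(W−C) with t = 5, so CJ:JW = t:(1−t) = 5:-4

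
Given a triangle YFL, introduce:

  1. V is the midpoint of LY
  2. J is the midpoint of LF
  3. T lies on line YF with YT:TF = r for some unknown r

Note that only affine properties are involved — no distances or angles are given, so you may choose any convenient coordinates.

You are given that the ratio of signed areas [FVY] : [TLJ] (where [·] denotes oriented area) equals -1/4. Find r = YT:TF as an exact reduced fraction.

r = -3/4

Choose coordinates Y = (0, 0), F = (1, 0), L = (0, 1).
1. V is the midpoint of LY ⇒ V = (0, 1/2)
2. J is the midpoint of LF ⇒ J = (1/2, 1/2)
3. With YT:TF = r, write λ = r/(r+1) so T = Y + λ·(F−Y); T is affine-linear in λ
Every point depending on T is an affine combination of T and λ-independent points, so each such coordinate is linear in λ; the λ² term in each signed area is a multiple of (F−Y)×(F−Y) = 0, so 2·[FVY] and 2·[TLJ] are each linear in λ. Evaluating at λ=0 and λ=1:
  2·[FVY] = 1/2,   2·[TLJ] = 1/2·λ − 1/2
So [FVY]:[TLJ] = (1/2) / (1/2·λ − 1/2). Setting this equal to -1/4:
  1/2 = -1/4·(1/2·λ − 1/2)  ⇒  λ = -3
Then r = λ/(1−λ) = (-3)/(4) = -3/4. Check: with r = -3/4, T = (-3, 0) and [FVY]:[TLJ] = -1/4 as required.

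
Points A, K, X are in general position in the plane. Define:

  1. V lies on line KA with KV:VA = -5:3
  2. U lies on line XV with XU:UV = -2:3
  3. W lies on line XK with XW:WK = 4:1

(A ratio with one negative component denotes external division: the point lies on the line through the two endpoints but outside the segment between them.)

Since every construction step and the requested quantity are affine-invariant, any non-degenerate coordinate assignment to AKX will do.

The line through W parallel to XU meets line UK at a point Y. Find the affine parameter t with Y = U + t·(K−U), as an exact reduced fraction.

t = 4/5

Assign A = (0, 0), K = (1, 0), X = (0, 1) — the answer is frame-independent, so this choice is without loss of generality.
1. V lies on line KA with KV:VA = -5:3 ⇒ V = (-3/2, 0)
2. U lies on line XV with XU:UV = -2:3 ⇒ U = (3, 3)
3. W lies on line XK with XW:WK = 4:1 ⇒ W = (4/5, 1/5)
through W parallel to XU: direction (3, 2); meets UK at Y = (7/5, 3/5)
Y = U + t·(K−U) with t = 4/5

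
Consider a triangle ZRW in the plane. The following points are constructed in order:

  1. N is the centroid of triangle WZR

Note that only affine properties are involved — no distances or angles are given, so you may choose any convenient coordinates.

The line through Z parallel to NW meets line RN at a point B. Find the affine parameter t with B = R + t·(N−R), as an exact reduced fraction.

t = 2

Work in coordinates with Z = (0, 0), R = (1, 0), W = (0, 1).
1. N is the centroid of triangle WZR ⇒ N = (1/3, 1/3)
through Z parallel to NW: direction (-1/3, 2/3); meets RN at B = (-1/3, 2/3)
B = R + t·(N−R) with t = 2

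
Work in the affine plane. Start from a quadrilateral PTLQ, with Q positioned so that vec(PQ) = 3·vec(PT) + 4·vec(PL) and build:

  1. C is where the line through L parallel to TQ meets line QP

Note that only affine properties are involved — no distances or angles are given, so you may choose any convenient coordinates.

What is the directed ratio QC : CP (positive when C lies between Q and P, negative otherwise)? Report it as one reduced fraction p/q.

Work in coordinates with P = (0, 0), T = (1, 0), L = (0, 1), Q = (3, 4).
1. C is where the line through L parallel to TQ meets line QP ⇒ C = (-3/2, -2)
C = Q + t·(P−Q) with t = 3/2, so QC:CP = t:(1−t) = 3/2:-1/2

QC:CP = -3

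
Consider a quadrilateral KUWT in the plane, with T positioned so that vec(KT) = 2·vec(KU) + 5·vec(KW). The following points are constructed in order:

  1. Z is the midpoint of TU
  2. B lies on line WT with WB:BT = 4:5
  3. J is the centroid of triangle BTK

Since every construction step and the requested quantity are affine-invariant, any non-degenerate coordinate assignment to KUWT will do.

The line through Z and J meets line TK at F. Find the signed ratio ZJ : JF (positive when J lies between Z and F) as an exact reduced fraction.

ZJ:JF = -31/4

Set K = (0, 0), U = (1, 0), W = (0, 1), T = (2, 5); any affine frame gives the same invariant.
1. Z is the midpoint of TU ⇒ Z = (3/2, 5/2)
2. B lies on line WT with WB:BT = 4:5 ⇒ B = (8/9, 25/9)
3. J is the centroid of triangle BTK ⇒ J = (26/27, 70/27)
line ZJ meets TK at F = (32/31, 80/31)
J = Z + t·(F−Z) with t = 31/27, so ZJ:JF = 31/27:-4/27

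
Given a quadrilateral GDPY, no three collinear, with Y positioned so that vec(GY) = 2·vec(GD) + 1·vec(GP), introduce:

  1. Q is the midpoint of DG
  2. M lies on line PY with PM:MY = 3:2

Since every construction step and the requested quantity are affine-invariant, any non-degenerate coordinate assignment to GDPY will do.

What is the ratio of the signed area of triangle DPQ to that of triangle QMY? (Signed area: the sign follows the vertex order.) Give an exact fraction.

Set G = (0, 0), D = (1, 0), P = (0, 1), Y = (2, 1); any affine frame gives the same invariant.
1. Q is the midpoint of DG ⇒ Q = (1/2, 0)
2. M lies on line PY with PM:MY = 3:2 ⇒ M = (6/5, 1)
2·[DPQ] = 1/2, 2·[QMY] = -4/5
[DPQ]:[QMY] = 1/2:-4/5 = -5/8

[DPQ]:[QMY] = -5/8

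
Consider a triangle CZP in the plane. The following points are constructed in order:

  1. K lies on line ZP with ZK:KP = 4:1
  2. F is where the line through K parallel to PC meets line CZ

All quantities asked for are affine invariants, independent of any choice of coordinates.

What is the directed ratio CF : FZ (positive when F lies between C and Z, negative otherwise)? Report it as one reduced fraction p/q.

Choose coordinates C = (0, 0), Z = (1, 0), P = (0, 1).
1. K lies on line ZP with ZK:KP = 4:1 ⇒ K = (1/5, 4/5)
2. F is where the line through K parallel to PC meets line CZ ⇒ F = (1/5, 0)
F = C + t·(Z−C) with t = 1/5, so CF:FZ = t:(1−t) = 1/5:4/5

CF:FZ = 1/4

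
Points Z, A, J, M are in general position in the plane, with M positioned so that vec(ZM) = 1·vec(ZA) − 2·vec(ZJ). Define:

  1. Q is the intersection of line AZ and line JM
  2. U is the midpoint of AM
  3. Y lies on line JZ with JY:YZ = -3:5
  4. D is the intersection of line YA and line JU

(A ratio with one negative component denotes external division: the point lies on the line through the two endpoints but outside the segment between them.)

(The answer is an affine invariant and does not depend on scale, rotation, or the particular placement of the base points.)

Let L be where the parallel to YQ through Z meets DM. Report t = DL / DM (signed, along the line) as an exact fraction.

Assign Z = (0, 0), A = (1, 0), J = (0, 1), M = (1, -2) — the answer is frame-independent, so this choice is without loss of generality.
1. Q is the intersection of line AZ and line JM ⇒ Q = (1/3, 0)
2. U is the midpoint of AM ⇒ U = (1, -1)
3. Y lies on line JZ with JY:YZ = -3:5 ⇒ Y = (0, 5/2)
4. D is the intersection of line YA and line JU ⇒ D = (3, -5)
through Z parallel to YQ: direction (1/3, -5/2); meets DM at L = (1/12, -5/8)
L = D + t·(M−D) with t = 35/24

t = 35/24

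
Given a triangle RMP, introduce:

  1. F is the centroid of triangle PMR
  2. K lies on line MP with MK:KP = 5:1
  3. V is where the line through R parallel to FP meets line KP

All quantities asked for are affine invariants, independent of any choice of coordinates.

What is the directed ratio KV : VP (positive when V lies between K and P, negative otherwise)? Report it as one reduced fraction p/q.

Work in coordinates with R = (0, 0), M = (1, 0), P = (0, 1).
1. F is the centroid of triangle PMR ⇒ F = (1/3, 1/3)
2. K lies on line MP with MK:KP = 5:1 ⇒ K = (1/6, 5/6)
3. V is where the line through R parallel to FP meets line KP ⇒ V = (-1, 2)
V = K + t·(P−K) with t = 7, so KV:VP = t:(1−t) = 7:-6

KV:VP = -7/6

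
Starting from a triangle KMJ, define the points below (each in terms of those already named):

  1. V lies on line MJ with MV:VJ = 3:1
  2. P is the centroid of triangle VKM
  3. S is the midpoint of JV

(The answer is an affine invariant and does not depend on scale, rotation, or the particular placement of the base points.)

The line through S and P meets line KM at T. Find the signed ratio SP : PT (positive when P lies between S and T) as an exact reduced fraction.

SP:PT = 5/2

Set K = (0, 0), M = (1, 0), J = (0, 1); any affine frame gives the same invariant.
1. V lies on line MJ with MV:VJ = 3:1 ⇒ V = (1/4, 3/4)
2. P is the centroid of triangle VKM ⇒ P = (5/12, 1/4)
3. S is the midpoint of JV ⇒ S = (1/8, 7/8)
line SP meets KM at T = (8/15, 0)
P = S + t·(T−S) with t = 5/7, so SP:PT = 5/7:2/7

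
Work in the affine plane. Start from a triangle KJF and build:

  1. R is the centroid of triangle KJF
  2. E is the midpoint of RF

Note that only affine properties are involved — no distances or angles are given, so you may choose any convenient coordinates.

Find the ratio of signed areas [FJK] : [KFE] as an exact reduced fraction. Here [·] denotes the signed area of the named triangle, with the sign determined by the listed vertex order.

[FJK]:[KFE] = 6

Assign K = (0, 0), J = (1, 0), F = (0, 1) — the answer is frame-independent, so this choice is without loss of generality.
1. R is the centroid of triangle KJF ⇒ R = (1/3, 1/3)
2. E is the midpoint of RF ⇒ E = (1/6, 2/3)
2·[FJK] = -1, 2·[KFE] = -1/6
[FJK]:[KFE] = -1:-1/6 = 6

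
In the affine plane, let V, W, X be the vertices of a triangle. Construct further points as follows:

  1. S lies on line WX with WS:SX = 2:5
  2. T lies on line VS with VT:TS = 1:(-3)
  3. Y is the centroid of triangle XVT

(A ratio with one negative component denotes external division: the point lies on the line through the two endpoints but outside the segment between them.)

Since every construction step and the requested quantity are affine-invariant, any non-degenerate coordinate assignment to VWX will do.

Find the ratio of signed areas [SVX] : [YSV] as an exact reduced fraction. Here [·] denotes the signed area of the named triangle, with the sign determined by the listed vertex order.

Assign V = (0, 0), W = (1, 0), X = (0, 1) — the answer is frame-independent, so this choice is without loss of generality.
1. S lies on line WX with WS:SX = 2:5 ⇒ S = (5/7, 2/7)
2. T lies on line VS with VT:TS = 1:(-3) ⇒ T = (-5/14, -1/7)
3. Y is the centroid of triangle XVT ⇒ Y = (-5/42, 2/7)
2·[SVX] = -5/7, 2·[YSV] = -5/21
[SVX]:[YSV] = -5/7:-5/21 = 3

[SVX]:[YSV] = 3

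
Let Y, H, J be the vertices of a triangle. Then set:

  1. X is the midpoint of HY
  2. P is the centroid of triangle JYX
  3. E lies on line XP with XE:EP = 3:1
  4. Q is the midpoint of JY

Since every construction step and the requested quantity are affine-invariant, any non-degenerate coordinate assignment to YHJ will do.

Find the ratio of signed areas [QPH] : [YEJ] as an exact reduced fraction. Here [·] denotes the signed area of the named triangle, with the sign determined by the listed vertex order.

[QPH]:[YEJ] = 1/3

Set Y = (0, 0), H = (1, 0), J = (0, 1); any affine frame gives the same invariant.
1. X is the midpoint of HY ⇒ X = (1/2, 0)
2. P is the centroid of triangle JYX ⇒ P = (1/6, 1/3)
3. E lies on line XP with XE:EP = 3:1 ⇒ E = (1/4, 1/4)
4. Q is the midpoint of JY ⇒ Q = (0, 1/2)
2·[QPH] = 1/12, 2·[YEJ] = 1/4
[QPH]:[YEJ] = 1/12:1/4 = 1/3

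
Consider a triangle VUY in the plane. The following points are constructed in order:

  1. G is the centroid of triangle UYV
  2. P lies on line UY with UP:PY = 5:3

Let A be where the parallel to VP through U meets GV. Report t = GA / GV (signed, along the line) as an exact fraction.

Set V = (0, 0), U = (1, 0), Y = (0, 1); any affine frame gives the same invariant.
1. G is the centroid of triangle UYV ⇒ G = (1/3, 1/3)
2. P lies on line UY with UP:PY = 5:3 ⇒ P = (3/8, 5/8)
through U parallel to VP: direction (3/8, 5/8); meets GV at A = (5/2, 5/2)
A = G + t·(V−G) with t = -13/2

t = -13/2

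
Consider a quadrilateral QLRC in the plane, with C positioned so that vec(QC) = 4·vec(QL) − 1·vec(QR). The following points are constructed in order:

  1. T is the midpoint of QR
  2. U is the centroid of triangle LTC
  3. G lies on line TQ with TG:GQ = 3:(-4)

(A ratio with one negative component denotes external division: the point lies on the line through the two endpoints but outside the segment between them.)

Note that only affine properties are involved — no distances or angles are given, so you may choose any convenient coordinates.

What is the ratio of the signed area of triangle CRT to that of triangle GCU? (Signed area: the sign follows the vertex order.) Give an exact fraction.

[CRT]:[GCU] = -6/11

Work in coordinates with Q = (0, 0), L = (1, 0), R = (0, 1), C = (4, -1).
1. T is the midpoint of QR ⇒ T = (0, 1/2)
2. U is the centroid of triangle LTC ⇒ U = (5/3, -1/6)
3. G lies on line TQ with TG:GQ = 3:(-4) ⇒ G = (0, 2)
2·[CRT] = 2, 2·[GCU] = -11/3
[CRT]:[GCU] = 2:-11/3 = -6/11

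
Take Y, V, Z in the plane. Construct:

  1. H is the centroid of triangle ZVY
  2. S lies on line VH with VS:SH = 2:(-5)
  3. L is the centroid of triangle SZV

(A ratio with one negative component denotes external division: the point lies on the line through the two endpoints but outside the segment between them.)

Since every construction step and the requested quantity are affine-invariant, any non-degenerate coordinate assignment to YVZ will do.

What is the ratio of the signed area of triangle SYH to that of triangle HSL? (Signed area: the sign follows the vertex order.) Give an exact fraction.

[SYH]:[HSL] = -3

Work in coordinates with Y = (0, 0), V = (1, 0), Z = (0, 1).
1. H is the centroid of triangle ZVY ⇒ H = (1/3, 1/3)
2. S lies on line VH with VS:SH = 2:(-5) ⇒ S = (13/9, -2/9)
3. L is the centroid of triangle SZV ⇒ L = (22/27, 7/27)
2·[SYH] = -5/9, 2·[HSL] = 5/27
[SYH]:[HSL] = -5/9:5/27 = -3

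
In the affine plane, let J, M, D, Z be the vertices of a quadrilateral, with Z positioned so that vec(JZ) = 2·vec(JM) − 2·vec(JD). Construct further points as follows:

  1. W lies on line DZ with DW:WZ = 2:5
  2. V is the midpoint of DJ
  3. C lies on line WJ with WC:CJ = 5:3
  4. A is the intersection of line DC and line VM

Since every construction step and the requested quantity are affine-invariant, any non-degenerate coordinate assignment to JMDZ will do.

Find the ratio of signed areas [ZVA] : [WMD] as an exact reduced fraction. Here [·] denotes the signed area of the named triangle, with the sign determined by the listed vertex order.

Set J = (0, 0), M = (1, 0), D = (0, 1), Z = (2, -2); any affine frame gives the same invariant.
1. W lies on line DZ with DW:WZ = 2:5 ⇒ W = (4/7, 1/7)
2. V is the midpoint of DJ ⇒ V = (0, 1/2)
3. C lies on line WJ with WC:CJ = 5:3 ⇒ C = (3/14, 3/56)
4. A is the intersection of line DC and line VM ⇒ A = (6/47, 41/94)
2·[ZVA] = -9/47, 2·[WMD] = 2/7
[ZVA]:[WMD] = -9/47:2/7 = -63/94

[ZVA]:[WMD] = -63/94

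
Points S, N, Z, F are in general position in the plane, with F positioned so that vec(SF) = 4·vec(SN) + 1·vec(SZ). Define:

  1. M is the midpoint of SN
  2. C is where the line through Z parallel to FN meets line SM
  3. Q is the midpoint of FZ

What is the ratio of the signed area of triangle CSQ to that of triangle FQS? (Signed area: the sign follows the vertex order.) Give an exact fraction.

Assign S = (0, 0), N = (1, 0), Z = (0, 1), F = (4, 1) — the answer is frame-independent, so this choice is without loss of generality.
1. M is the midpoint of SN ⇒ M = (1/2, 0)
2. C is where the line through Z parallel to FN meets line SM ⇒ C = (-3, 0)
3. Q is the midpoint of FZ ⇒ Q = (2, 1)
2·[CSQ] = 3, 2·[FQS] = 2
[CSQ]:[FQS] = 3:2 = 3/2

[CSQ]:[FQS] = 3/2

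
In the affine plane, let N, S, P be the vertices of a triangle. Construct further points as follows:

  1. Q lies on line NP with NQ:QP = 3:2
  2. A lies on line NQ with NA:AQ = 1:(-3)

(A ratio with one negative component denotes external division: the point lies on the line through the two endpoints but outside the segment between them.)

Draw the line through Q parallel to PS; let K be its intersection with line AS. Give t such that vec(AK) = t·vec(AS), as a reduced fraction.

t = 9/13

Set N = (0, 0), S = (1, 0), P = (0, 1); any affine frame gives the same invariant.
1. Q lies on line NP with NQ:QP = 3:2 ⇒ Q = (0, 3/5)
2. A lies on line NQ with NA:AQ = 1:(-3) ⇒ A = (0, -3/10)
through Q parallel to PS: direction (1, -1); meets AS at K = (9/13, -6/65)
K = A + t·(S−A) with t = 9/13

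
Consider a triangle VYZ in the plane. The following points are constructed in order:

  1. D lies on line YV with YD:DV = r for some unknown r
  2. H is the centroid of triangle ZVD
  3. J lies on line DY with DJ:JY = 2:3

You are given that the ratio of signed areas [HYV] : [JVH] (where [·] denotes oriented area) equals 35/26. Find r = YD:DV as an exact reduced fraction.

Work in coordinates with V = (0, 0), Y = (1, 0), Z = (0, 1).
1. With YD:DV = r, write λ = r/(r+1) so D = Y + λ·(V−Y); D is affine-linear in λ
2. H is the centroid of triangle ZVD ⇒ H is an affine combination of earlier points and hence also affine-linear in λ
3. J lies on line DY with DJ:JY = 2:3 ⇒ J is an affine combination of earlier points and hence also affine-linear in λ
Every point depending on D is an affine combination of D and λ-independent points, so each such coordinate is linear in λ; the λ² term in each signed area is a multiple of (V−Y)×(V−Y) = 0, so 2·[HYV] and 2·[JVH] are each linear in λ. Evaluating at λ=0 and λ=1:
  2·[HYV] = -1/3,   2·[JVH] = 1/5·λ − 1/3
So [HYV]:[JVH] = (-1/3) / (1/5·λ − 1/3). Setting this equal to 35/26:
  -1/3 = 35/26·(1/5·λ − 1/3)  ⇒  λ = 3/7
Then r = λ/(1−λ) = (3/7)/(4/7) = 3/4. Check: with r = 3/4, D = (4/7, 0) and [HYV]:[JVH] = 35/26 as required.

r = 3/4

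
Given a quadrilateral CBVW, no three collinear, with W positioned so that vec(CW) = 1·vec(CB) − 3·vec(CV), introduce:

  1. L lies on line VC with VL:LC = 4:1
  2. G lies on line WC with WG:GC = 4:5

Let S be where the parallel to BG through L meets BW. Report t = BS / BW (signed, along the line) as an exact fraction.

Set C = (0, 0), B = (1, 0), V = (0, 1), W = (1, -3); any affine frame gives the same invariant.
1. L lies on line VC with VL:LC = 4:1 ⇒ L = (0, 1/5)
2. G lies on line WC with WG:GC = 4:5 ⇒ G = (5/9, -5/3)
through L parallel to BG: direction (-4/9, -5/3); meets BW at S = (1, 79/20)
S = B + t·(W−B) with t = -79/60

t = -79/60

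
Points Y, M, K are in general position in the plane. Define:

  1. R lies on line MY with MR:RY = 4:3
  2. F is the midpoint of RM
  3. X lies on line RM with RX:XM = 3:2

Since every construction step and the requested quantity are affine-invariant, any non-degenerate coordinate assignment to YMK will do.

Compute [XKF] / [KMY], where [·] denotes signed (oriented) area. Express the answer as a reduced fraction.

[XKF]:[KMY] = -2/35

Assign Y = (0, 0), M = (1, 0), K = (0, 1) — the answer is frame-independent, so this choice is without loss of generality.
1. R lies on line MY with MR:RY = 4:3 ⇒ R = (3/7, 0)
2. F is the midpoint of RM ⇒ F = (5/7, 0)
3. X lies on line RM with RX:XM = 3:2 ⇒ X = (27/35, 0)
2·[XKF] = 2/35, 2·[KMY] = -1
[XKF]:[KMY] = 2/35:-1 = -2/35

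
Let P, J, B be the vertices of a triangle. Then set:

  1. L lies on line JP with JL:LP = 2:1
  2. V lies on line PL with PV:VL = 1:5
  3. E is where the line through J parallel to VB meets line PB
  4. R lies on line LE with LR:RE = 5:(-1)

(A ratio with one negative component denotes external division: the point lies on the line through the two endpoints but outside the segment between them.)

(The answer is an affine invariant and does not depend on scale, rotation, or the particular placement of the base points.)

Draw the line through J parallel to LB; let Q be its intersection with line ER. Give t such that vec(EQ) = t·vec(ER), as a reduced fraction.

Choose coordinates P = (0, 0), J = (1, 0), B = (0, 1).
1. L lies on line JP with JL:LP = 2:1 ⇒ L = (1/3, 0)
2. V lies on line PL with PV:VL = 1:5 ⇒ V = (1/18, 0)
3. E is where the line through J parallel to VB meets line PB ⇒ E = (0, 18)
4. R lies on line LE with LR:RE = 5:(-1) ⇒ R = (-1/12, 45/2)
through J parallel to LB: direction (-1/3, 1); meets ER at Q = (5/17, 36/17)
Q = E + t·(R−E) with t = -60/17

t = -60/17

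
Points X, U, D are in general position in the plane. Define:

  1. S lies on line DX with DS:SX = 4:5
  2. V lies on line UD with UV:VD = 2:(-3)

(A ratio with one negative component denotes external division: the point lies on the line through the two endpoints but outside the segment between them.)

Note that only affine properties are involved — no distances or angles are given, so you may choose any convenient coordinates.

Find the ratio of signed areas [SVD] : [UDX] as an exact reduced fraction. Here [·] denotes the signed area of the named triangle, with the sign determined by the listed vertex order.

Set X = (0, 0), U = (1, 0), D = (0, 1); any affine frame gives the same invariant.
1. S lies on line DX with DS:SX = 4:5 ⇒ S = (0, 5/9)
2. V lies on line UD with UV:VD = 2:(-3) ⇒ V = (3, -2)
2·[SVD] = 4/3, 2·[UDX] = 1
[SVD]:[UDX] = 4/3:1 = 4/3

[SVD]:[UDX] = 4/3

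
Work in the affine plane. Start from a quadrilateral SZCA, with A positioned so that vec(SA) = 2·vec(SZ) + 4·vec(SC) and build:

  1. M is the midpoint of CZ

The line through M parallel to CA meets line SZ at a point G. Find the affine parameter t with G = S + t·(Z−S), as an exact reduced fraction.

t = 1/6

Choose coordinates S = (0, 0), Z = (1, 0), C = (0, 1), A = (2, 4).
1. M is the midpoint of CZ ⇒ M = (1/2, 1/2)
through M parallel to CA: direction (2, 3); meets SZ at G = (1/6, 0)
G = S + t·(Z−S) with t = 1/6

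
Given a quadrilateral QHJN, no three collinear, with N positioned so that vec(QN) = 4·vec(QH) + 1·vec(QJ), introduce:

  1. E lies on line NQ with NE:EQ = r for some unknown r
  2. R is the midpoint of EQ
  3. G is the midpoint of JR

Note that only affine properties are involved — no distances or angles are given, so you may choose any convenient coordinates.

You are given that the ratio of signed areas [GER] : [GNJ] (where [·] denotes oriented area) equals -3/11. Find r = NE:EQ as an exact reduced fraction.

r = 4/3

Set Q = (0, 0), H = (1, 0), J = (0, 1), N = (4, 1); any affine frame gives the same invariant.
1. With NE:EQ = r, write λ = r/(r+1) so E = N + λ·(Q−N); E is affine-linear in λ
2. R is the midpoint of EQ ⇒ R is an affine combination of earlier points and hence also affine-linear in λ
3. G is the midpoint of JR ⇒ G is an affine combination of earlier points and hence also affine-linear in λ
Every point depending on E is an affine combination of E and λ-independent points, so each such coordinate is linear in λ; the λ² term in each signed area is a multiple of (Q−N)×(Q−N) = 0, so 2·[GER] and 2·[GNJ] are each linear in λ. Evaluating at λ=0 and λ=1:
  2·[GER] = λ − 1,   2·[GNJ] = λ + 1
So [GER]:[GNJ] = (λ − 1) / (λ + 1). Setting this equal to -3/11:
  λ − 1 = -3/11·(λ + 1)  ⇒  λ = 4/7
Then r = λ/(1−λ) = (4/7)/(3/7) = 4/3. Check: with r = 4/3, E = (12/7, 3/7) and [GER]:[GNJ] = -3/11 as required.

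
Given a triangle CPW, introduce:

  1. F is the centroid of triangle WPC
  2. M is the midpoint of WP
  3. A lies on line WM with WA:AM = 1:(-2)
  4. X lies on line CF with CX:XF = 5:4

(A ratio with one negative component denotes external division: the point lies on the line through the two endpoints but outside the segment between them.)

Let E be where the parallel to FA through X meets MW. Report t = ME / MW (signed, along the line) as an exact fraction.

Assign C = (0, 0), P = (1, 0), W = (0, 1) — the answer is frame-independent, so this choice is without loss of generality.
1. F is the centroid of triangle WPC ⇒ F = (1/3, 1/3)
2. M is the midpoint of WP ⇒ M = (1/2, 1/2)
3. A lies on line WM with WA:AM = 1:(-2) ⇒ A = (-1/2, 3/2)
4. X lies on line CF with CX:XF = 5:4 ⇒ X = (5/27, 5/27)
through X parallel to FA: direction (-5/6, 7/6); meets MW at E = (-25/18, 43/18)
E = M + t·(W−M) with t = 34/9

t = 34/9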